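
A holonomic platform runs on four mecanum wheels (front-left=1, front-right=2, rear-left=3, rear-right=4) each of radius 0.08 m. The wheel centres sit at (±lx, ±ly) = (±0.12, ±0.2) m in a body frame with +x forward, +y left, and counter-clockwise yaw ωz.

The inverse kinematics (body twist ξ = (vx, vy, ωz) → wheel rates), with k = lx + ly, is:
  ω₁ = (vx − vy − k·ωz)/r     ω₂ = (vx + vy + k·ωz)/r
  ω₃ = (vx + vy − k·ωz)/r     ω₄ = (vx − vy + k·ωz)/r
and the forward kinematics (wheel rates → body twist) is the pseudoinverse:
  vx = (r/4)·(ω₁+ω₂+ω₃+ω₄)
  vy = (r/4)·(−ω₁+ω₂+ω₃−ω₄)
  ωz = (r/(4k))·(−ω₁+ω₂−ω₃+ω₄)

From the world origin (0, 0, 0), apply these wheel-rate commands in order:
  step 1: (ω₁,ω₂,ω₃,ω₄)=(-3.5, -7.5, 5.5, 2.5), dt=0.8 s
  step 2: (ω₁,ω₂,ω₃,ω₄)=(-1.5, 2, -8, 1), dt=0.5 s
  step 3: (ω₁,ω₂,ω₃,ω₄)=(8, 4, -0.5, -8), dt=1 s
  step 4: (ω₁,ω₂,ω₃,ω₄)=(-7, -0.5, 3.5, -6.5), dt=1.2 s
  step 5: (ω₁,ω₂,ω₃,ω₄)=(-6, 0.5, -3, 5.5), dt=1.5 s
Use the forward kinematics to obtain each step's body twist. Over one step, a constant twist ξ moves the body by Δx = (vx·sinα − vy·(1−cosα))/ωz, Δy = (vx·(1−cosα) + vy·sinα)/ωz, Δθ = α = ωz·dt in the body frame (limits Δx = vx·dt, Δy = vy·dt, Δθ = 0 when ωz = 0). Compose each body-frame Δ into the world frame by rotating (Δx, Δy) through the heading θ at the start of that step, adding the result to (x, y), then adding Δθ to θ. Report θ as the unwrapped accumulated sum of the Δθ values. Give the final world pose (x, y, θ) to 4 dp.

(-0.0165, 0.4123, 0.4656)

step 1: ξ=(vx,vy,ωz)=(-0.0600, -0.0200, -0.4375), dt=0.8 → body Δ=(-0.0498, -0.0074, -0.3500) → world pose (-0.0498, -0.0074, -0.3500)
step 2: ξ=(vx,vy,ωz)=(-0.1300, -0.1100, 0.7812), dt=0.5 → body Δ=(-0.0528, -0.0661, 0.3906) → world pose (-0.1220, -0.0514, 0.0406)
step 3: ξ=(vx,vy,ωz)=(0.0700, 0.0700, -0.7188), dt=1.0 → body Δ=(0.0882, 0.0400, -0.7188) → world pose (-0.0355, -0.0078, -0.6781)
step 4: ξ=(vx,vy,ωz)=(-0.2100, 0.3300, -0.2188), dt=1.2 → body Δ=(-0.1974, 0.4244, -0.2625) → world pose (0.0769, 0.4465, -0.9406)
step 5: ξ=(vx,vy,ωz)=(-0.0600, -0.0400, 0.9375), dt=1.5 → body Δ=(-0.0275, -0.0956, 1.4062) → world pose (-0.0165, 0.4123, 0.4656)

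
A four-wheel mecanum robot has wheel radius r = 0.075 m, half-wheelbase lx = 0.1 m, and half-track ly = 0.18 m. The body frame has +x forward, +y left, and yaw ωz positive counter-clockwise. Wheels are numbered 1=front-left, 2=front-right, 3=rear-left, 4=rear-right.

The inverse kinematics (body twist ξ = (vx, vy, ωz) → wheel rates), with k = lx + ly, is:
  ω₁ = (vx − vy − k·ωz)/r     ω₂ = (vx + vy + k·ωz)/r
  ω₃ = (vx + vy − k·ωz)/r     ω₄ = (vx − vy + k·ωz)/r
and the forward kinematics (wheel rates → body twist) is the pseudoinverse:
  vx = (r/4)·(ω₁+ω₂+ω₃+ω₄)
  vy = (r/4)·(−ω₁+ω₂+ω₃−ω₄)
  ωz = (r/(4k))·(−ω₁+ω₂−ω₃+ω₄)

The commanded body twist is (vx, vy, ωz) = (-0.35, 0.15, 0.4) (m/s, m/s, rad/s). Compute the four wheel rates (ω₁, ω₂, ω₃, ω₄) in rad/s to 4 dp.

k = lx + ly = 0.1 + 0.18 = 0.2800;  k·ωz = 0.2800·0.4 = 0.1120
ω₁ (FL) = (vx − vy − k·ωz)/r = -0.6120/0.075 = -8.1600
ω₂ (FR) = (vx + vy + k·ωz)/r = -0.0880/0.075 = -1.1733
ω₃ (RL) = (vx + vy − k·ωz)/r = -0.3120/0.075 = -4.1600
ω₄ (RR) = (vx − vy + k·ωz)/r = -0.3880/0.075 = -5.1733

(-8.1600, -1.1733, -4.1600, -5.1733)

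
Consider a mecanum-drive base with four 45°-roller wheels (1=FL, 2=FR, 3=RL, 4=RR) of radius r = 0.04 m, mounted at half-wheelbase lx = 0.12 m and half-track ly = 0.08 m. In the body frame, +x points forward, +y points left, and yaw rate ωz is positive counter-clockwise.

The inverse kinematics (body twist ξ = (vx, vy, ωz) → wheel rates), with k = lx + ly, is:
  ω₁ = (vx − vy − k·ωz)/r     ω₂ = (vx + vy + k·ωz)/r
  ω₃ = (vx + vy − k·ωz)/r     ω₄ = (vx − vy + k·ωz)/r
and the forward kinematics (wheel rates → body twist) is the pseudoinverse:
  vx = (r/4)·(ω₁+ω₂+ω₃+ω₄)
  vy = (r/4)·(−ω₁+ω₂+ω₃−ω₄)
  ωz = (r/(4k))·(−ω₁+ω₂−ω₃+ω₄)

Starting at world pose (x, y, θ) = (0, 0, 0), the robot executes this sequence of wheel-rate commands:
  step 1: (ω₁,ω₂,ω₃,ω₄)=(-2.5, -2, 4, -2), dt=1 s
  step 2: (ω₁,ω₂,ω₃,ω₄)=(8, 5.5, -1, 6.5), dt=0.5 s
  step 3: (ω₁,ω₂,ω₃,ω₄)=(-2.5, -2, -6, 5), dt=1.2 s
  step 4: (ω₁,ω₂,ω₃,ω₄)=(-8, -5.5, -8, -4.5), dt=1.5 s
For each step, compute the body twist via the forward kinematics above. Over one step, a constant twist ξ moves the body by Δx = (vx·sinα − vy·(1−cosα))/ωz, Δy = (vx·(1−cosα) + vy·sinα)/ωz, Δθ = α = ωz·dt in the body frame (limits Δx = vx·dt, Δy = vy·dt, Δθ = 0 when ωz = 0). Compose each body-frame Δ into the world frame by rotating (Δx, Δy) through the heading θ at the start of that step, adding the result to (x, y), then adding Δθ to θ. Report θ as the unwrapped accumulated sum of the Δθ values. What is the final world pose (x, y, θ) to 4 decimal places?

step 1: ξ=(vx,vy,ωz)=(-0.0250, 0.0650, -0.2750), dt=1.0 → body Δ=(-0.0158, 0.0676, -0.2750) → world pose (-0.0158, 0.0676, -0.2750)
step 2: ξ=(vx,vy,ωz)=(0.1900, -0.1000, 0.2500), dt=0.5 → body Δ=(0.0979, -0.0439, 0.1250) → world pose (0.0665, -0.0013, -0.1500)
step 3: ξ=(vx,vy,ωz)=(-0.0550, -0.1050, 0.5750), dt=1.2 → body Δ=(-0.0191, -0.1381, 0.6900) → world pose (0.0269, -0.1350, 0.5400)
step 4: ξ=(vx,vy,ωz)=(-0.2600, -0.0100, 0.3000), dt=1.5 → body Δ=(-0.3737, -0.1008, 0.4500) → world pose (-0.2418, -0.4135, 0.9900)

(-0.2418, -0.4135, 0.9900)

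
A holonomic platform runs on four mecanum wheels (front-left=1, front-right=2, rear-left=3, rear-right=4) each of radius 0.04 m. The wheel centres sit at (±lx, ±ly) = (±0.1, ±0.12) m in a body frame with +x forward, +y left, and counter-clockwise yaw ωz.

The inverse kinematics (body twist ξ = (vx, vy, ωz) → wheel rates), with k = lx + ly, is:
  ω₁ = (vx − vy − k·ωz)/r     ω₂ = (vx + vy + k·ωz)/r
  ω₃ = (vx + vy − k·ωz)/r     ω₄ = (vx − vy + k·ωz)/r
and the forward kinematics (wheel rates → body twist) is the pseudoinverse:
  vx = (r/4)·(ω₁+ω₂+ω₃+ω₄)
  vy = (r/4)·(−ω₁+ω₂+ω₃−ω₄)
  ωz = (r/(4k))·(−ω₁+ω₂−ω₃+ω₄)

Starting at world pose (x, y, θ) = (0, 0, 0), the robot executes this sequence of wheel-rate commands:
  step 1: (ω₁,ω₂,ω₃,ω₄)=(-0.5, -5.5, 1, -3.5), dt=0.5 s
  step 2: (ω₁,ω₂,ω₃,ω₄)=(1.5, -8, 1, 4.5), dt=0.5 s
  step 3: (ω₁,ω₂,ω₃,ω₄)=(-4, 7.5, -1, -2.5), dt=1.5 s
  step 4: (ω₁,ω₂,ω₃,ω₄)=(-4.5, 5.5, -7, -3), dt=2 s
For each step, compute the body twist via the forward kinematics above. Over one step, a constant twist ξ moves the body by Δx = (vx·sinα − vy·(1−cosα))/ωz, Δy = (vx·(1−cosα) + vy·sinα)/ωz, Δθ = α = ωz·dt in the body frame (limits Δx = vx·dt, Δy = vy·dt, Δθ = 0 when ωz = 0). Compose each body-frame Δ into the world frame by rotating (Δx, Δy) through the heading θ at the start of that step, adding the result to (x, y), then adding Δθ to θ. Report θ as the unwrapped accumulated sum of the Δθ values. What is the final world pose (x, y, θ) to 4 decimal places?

step 1: ξ=(vx,vy,ωz)=(-0.0850, -0.0050, -0.4318), dt=0.5 → body Δ=(-0.0424, 0.0021, -0.2159) → world pose (-0.0424, 0.0021, -0.2159)
step 2: ξ=(vx,vy,ωz)=(-0.0100, -0.1300, -0.2727), dt=0.5 → body Δ=(-0.0094, -0.0645, -0.1364) → world pose (-0.0654, -0.0589, -0.3523)
step 3: ξ=(vx,vy,ωz)=(0.0000, 0.1300, 0.4545), dt=1.5 → body Δ=(-0.0639, 0.1802, 0.6818) → world pose (-0.0633, 0.1324, 0.3295)
step 4: ξ=(vx,vy,ωz)=(-0.0900, 0.0600, 0.6364), dt=2.0 → body Δ=(-0.2018, -0.0098, 1.2727) → world pose (-0.2510, 0.0578, 1.6023)

(-0.2510, 0.0578, 1.6023)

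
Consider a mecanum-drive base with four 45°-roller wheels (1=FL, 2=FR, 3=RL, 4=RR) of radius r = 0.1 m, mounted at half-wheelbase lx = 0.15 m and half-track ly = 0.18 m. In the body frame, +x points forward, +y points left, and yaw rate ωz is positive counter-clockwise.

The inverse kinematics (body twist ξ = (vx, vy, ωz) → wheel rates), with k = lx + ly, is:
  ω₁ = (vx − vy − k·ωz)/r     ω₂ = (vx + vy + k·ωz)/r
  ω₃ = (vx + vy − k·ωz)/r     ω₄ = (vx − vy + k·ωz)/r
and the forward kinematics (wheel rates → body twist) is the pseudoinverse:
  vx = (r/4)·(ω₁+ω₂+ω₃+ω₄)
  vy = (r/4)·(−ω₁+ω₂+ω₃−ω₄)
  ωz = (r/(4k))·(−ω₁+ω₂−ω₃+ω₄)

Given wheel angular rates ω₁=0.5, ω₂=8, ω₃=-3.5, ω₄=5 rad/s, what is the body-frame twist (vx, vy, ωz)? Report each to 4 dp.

k = lx + ly = 0.15 + 0.18 = 0.3300
ω₁+ω₂+ω₃+ω₄ = 10.0000  →  vx = (0.1/4)·10.0000 = 0.2500
−ω₁+ω₂+ω₃−ω₄ = -1.0000  →  vy = (0.1/4)·-1.0000 = -0.0250
−ω₁+ω₂−ω₃+ω₄ = 16.0000  →  ωz = (0.1/1.3200)·16.0000 = 1.2121

(0.2500, -0.0250, 1.2121)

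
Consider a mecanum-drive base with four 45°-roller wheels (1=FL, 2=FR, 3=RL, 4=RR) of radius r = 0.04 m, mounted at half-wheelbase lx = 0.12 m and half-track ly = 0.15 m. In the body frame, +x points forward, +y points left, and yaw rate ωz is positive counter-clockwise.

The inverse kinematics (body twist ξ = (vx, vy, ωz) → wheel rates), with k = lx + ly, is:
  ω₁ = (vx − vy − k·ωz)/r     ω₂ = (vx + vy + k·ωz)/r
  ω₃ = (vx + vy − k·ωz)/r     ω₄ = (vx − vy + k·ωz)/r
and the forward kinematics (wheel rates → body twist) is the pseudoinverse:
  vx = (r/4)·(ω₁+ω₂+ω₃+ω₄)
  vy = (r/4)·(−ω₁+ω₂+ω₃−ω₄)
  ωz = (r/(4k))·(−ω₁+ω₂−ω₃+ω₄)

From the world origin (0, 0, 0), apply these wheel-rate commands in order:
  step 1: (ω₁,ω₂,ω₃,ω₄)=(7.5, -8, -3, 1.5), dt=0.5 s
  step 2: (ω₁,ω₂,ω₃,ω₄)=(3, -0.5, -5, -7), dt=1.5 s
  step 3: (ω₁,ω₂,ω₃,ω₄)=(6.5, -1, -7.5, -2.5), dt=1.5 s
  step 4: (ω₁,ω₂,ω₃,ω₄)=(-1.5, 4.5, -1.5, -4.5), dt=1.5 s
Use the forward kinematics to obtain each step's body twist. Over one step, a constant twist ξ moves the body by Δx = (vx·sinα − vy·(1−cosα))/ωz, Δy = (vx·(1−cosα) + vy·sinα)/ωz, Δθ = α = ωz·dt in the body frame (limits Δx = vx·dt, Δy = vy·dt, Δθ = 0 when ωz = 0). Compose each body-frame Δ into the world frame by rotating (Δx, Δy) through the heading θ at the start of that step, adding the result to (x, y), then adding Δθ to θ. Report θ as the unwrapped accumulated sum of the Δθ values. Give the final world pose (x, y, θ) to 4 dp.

(-0.2856, -0.0518, -0.4815)

step 1: ξ=(vx,vy,ωz)=(-0.0200, -0.2000, -0.4074), dt=0.5 → body Δ=(-0.0201, -0.0983, -0.2037) → world pose (-0.0201, -0.0983, -0.2037)
step 2: ξ=(vx,vy,ωz)=(-0.0950, -0.0150, -0.2037), dt=1.5 → body Δ=(-0.1437, -0.0005, -0.3056) → world pose (-0.1609, -0.0698, -0.5093)
step 3: ξ=(vx,vy,ωz)=(-0.0450, -0.1250, -0.0926), dt=1.5 → body Δ=(-0.0803, -0.1822, -0.1389) → world pose (-0.3199, -0.1897, -0.6481)
step 4: ξ=(vx,vy,ωz)=(-0.0300, 0.0900, 0.1111), dt=1.5 → body Δ=(-0.0560, 0.1306, 0.1667) → world pose (-0.2856, -0.0518, -0.4815)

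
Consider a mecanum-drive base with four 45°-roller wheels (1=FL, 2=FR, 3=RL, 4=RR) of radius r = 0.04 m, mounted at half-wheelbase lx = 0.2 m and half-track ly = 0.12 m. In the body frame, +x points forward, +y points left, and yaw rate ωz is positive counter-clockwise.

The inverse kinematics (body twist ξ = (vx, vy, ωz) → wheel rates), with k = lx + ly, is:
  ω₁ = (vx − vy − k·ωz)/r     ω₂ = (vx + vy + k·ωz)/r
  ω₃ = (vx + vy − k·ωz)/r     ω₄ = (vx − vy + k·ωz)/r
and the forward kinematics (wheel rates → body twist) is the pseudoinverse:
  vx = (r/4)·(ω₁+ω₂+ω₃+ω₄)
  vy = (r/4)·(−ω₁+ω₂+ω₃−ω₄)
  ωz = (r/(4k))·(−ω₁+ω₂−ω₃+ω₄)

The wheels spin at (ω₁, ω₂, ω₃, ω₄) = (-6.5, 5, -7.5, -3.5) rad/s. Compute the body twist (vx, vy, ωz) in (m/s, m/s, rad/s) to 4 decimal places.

k = lx + ly = 0.2 + 0.12 = 0.3200
ω₁+ω₂+ω₃+ω₄ = -12.5000  →  vx = (0.04/4)·-12.5000 = -0.1250
−ω₁+ω₂+ω₃−ω₄ = 7.5000  →  vy = (0.04/4)·7.5000 = 0.0750
−ω₁+ω₂−ω₃+ω₄ = 15.5000  →  ωz = (0.04/1.2800)·15.5000 = 0.4844

(-0.1250, 0.0750, 0.4844)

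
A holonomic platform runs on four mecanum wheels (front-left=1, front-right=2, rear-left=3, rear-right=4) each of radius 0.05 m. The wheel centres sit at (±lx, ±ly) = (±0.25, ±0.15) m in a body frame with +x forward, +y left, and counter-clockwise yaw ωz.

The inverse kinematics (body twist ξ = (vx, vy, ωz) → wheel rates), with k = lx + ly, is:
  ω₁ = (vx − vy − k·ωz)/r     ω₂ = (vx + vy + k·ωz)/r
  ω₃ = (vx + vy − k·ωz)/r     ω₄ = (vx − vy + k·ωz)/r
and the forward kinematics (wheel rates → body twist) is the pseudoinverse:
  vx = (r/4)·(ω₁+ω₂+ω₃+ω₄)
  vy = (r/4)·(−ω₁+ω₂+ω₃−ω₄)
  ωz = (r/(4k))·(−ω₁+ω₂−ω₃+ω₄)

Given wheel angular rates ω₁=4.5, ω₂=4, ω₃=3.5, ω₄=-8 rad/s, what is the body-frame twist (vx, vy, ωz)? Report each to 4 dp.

(0.0500, 0.1375, -0.3750)

k = lx + ly = 0.25 + 0.15 = 0.4000
ω₁+ω₂+ω₃+ω₄ = 4.0000  →  vx = (0.05/4)·4.0000 = 0.0500
−ω₁+ω₂+ω₃−ω₄ = 11.0000  →  vy = (0.05/4)·11.0000 = 0.1375
−ω₁+ω₂−ω₃+ω₄ = -12.0000  →  ωz = (0.05/1.6000)·-12.0000 = -0.3750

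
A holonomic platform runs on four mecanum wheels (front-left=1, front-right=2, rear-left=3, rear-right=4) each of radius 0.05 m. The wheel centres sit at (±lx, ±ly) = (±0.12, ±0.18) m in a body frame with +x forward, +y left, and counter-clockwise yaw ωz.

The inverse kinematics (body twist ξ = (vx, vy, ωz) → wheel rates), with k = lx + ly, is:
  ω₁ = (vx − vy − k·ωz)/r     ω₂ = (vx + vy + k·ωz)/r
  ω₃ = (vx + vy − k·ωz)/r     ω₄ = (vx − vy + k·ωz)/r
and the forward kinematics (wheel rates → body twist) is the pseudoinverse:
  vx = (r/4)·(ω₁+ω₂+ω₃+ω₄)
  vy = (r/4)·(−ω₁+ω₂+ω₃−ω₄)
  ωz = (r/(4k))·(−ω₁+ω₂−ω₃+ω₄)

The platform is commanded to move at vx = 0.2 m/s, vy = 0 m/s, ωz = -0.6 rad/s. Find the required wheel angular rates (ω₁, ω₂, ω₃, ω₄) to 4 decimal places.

k = lx + ly = 0.12 + 0.18 = 0.3000;  k·ωz = 0.3000·-0.6 = -0.1800
ω₁ (FL) = (vx − vy − k·ωz)/r = 0.3800/0.05 = 7.6000
ω₂ (FR) = (vx + vy + k·ωz)/r = 0.0200/0.05 = 0.4000
ω₃ (RL) = (vx + vy − k·ωz)/r = 0.3800/0.05 = 7.6000
ω₄ (RR) = (vx − vy + k·ωz)/r = 0.0200/0.05 = 0.4000

(7.6000, 0.4000, 7.6000, 0.4000)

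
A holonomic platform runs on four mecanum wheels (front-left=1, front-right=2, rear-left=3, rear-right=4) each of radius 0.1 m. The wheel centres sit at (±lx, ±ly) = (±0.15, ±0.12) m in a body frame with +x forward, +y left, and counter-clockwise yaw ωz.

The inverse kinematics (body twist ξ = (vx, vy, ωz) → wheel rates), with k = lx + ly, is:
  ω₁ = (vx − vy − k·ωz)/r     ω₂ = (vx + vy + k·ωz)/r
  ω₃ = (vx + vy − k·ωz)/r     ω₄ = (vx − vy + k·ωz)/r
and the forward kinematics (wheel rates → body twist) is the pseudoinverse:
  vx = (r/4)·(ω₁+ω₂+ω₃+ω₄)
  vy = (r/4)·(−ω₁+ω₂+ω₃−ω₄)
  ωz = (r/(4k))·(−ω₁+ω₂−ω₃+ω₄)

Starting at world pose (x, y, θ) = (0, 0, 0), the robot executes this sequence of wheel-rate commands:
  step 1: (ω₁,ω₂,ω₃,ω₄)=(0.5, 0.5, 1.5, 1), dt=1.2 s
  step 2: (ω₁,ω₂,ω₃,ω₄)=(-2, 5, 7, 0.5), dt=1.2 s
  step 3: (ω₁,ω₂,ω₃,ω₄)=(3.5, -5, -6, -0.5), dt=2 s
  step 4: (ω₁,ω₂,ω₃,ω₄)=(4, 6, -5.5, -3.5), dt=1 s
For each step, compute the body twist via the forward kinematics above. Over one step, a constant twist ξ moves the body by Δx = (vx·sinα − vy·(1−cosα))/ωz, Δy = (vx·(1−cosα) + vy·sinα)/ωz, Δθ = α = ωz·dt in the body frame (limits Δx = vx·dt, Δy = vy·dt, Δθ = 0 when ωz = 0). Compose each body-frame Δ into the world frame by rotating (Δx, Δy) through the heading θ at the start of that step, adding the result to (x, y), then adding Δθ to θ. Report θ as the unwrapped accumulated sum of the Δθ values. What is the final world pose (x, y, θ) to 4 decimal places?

(-0.1146, -0.1571, -0.1852)

step 1: ξ=(vx,vy,ωz)=(0.0875, 0.0125, -0.0463), dt=1.2 → body Δ=(0.1054, 0.0121, -0.0556) → world pose (0.1054, 0.0121, -0.0556)
step 2: ξ=(vx,vy,ωz)=(0.2625, 0.3375, 0.0463), dt=1.2 → body Δ=(0.3036, 0.4135, 0.0556) → world pose (0.4314, 0.4081, 0.0000)
step 3: ξ=(vx,vy,ωz)=(-0.2000, -0.3500, -0.2778), dt=2.0 → body Δ=(-0.5692, -0.5563, -0.5556) → world pose (-0.1378, -0.1481, -0.5556)
step 4: ξ=(vx,vy,ωz)=(0.0250, 0.0000, 0.3704), dt=1.0 → body Δ=(0.0244, 0.0046, 0.3704) → world pose (-0.1146, -0.1571, -0.1852)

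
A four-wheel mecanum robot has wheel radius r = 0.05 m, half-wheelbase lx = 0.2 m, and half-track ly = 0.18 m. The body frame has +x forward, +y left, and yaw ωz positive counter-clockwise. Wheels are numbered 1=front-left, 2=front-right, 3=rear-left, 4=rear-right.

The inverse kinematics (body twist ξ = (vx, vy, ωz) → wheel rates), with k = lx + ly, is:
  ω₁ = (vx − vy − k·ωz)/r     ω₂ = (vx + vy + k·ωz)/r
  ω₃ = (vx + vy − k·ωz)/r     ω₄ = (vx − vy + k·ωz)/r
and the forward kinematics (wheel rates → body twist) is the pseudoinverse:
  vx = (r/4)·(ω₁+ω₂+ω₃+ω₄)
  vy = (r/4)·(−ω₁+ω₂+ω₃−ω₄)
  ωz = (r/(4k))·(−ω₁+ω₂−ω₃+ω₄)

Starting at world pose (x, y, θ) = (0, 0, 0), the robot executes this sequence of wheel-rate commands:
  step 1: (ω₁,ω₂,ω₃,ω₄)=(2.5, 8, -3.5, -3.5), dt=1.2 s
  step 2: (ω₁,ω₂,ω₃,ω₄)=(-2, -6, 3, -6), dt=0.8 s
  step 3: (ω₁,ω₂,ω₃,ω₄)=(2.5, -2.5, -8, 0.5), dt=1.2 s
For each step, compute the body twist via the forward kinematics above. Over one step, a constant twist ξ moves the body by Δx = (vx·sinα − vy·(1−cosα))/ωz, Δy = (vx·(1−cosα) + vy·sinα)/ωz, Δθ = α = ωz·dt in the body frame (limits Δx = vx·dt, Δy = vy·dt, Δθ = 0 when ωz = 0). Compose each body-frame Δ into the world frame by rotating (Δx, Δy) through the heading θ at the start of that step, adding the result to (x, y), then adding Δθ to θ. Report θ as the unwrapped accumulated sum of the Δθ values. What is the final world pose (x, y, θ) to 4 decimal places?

(-0.1920, -0.0635, 0.0132)

step 1: ξ=(vx,vy,ωz)=(0.0437, 0.0688, 0.1809), dt=1.2 → body Δ=(0.0432, 0.0875, 0.2171) → world pose (0.0432, 0.0875, 0.2171)
step 2: ξ=(vx,vy,ωz)=(-0.1375, 0.0625, -0.4276), dt=0.8 → body Δ=(-0.0994, 0.0677, -0.3421) → world pose (-0.0685, 0.1322, -0.1250)
step 3: ξ=(vx,vy,ωz)=(-0.0938, -0.1688, 0.1151), dt=1.2 → body Δ=(-0.0982, -0.2096, 0.1382) → world pose (-0.1920, -0.0635, 0.0132)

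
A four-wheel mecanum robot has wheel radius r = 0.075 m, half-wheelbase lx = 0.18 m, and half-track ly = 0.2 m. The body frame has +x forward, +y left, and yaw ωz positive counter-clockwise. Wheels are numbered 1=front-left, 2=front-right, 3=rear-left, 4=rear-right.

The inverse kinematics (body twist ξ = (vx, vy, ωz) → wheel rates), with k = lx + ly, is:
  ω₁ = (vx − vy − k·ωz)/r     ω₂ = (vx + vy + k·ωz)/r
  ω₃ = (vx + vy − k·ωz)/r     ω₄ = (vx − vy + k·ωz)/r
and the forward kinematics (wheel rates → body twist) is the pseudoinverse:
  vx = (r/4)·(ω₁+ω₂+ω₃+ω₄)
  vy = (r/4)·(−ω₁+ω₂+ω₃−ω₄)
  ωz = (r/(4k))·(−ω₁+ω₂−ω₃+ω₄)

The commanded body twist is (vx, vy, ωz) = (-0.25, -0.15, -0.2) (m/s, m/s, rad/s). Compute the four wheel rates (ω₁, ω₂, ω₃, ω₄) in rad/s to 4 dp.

k = lx + ly = 0.18 + 0.2 = 0.3800;  k·ωz = 0.3800·-0.2 = -0.0760
ω₁ (FL) = (vx − vy − k·ωz)/r = -0.0240/0.075 = -0.3200
ω₂ (FR) = (vx + vy + k·ωz)/r = -0.4760/0.075 = -6.3467
ω₃ (RL) = (vx + vy − k·ωz)/r = -0.3240/0.075 = -4.3200
ω₄ (RR) = (vx − vy + k·ωz)/r = -0.1760/0.075 = -2.3467

(-0.3200, -6.3467, -4.3200, -2.3467)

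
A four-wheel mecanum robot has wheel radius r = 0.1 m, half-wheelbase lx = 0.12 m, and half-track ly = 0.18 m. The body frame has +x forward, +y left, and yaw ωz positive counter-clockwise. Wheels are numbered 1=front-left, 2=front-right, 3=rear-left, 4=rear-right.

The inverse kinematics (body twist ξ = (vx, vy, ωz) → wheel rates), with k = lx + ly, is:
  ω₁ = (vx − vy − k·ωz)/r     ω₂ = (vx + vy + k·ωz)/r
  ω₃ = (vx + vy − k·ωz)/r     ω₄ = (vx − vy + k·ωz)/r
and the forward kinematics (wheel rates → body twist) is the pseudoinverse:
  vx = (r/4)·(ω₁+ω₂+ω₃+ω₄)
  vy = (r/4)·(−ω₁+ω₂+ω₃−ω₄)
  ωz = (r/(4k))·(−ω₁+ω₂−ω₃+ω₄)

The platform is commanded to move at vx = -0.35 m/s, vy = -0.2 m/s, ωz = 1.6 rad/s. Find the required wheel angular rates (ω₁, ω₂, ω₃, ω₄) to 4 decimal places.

k = lx + ly = 0.12 + 0.18 = 0.3000;  k·ωz = 0.3000·1.6 = 0.4800
ω₁ (FL) = (vx − vy − k·ωz)/r = -0.6300/0.1 = -6.3000
ω₂ (FR) = (vx + vy + k·ωz)/r = -0.0700/0.1 = -0.7000
ω₃ (RL) = (vx + vy − k·ωz)/r = -1.0300/0.1 = -10.3000
ω₄ (RR) = (vx − vy + k·ωz)/r = 0.3300/0.1 = 3.3000

(-6.3000, -0.7000, -10.3000, 3.3000)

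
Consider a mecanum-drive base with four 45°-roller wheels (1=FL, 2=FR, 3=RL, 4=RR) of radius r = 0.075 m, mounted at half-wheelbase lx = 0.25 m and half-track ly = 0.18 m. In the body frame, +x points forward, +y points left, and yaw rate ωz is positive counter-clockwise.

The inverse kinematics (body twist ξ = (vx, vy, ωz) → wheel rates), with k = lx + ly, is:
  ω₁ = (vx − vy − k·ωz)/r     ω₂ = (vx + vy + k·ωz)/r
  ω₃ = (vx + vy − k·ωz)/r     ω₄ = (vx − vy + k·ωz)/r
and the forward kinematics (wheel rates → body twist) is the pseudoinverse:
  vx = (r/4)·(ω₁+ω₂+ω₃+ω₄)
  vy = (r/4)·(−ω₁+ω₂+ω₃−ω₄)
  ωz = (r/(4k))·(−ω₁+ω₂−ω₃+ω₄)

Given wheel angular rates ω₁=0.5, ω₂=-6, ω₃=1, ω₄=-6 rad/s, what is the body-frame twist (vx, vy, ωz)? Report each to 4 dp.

(-0.1969, 0.0094, -0.5887)

k = lx + ly = 0.25 + 0.18 = 0.4300
ω₁+ω₂+ω₃+ω₄ = -10.5000  →  vx = (0.075/4)·-10.5000 = -0.1969
−ω₁+ω₂+ω₃−ω₄ = 0.5000  →  vy = (0.075/4)·0.5000 = 0.0094
−ω₁+ω₂−ω₃+ω₄ = -13.5000  →  ωz = (0.075/1.7200)·-13.5000 = -0.5887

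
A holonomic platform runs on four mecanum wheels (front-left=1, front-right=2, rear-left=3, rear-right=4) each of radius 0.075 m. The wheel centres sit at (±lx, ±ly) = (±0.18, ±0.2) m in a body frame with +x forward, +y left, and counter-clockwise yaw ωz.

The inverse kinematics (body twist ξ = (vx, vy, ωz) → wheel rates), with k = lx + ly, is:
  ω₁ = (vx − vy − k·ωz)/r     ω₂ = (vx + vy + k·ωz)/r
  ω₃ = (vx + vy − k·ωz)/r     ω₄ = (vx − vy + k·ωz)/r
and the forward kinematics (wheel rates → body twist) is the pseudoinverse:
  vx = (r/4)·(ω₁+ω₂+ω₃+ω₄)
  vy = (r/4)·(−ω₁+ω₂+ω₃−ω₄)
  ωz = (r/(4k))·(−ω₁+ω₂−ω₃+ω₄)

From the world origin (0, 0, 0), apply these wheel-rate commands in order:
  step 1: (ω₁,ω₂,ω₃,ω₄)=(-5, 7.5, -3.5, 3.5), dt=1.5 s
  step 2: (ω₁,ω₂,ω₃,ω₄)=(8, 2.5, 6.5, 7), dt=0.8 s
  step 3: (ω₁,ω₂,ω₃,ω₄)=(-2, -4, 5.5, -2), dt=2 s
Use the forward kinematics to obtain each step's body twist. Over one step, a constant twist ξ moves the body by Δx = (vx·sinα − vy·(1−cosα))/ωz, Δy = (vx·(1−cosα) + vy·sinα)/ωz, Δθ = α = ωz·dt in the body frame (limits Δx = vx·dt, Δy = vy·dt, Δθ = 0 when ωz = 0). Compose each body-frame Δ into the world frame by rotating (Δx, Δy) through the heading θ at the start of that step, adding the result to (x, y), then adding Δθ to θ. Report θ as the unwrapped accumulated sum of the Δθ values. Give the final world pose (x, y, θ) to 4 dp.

(-0.0809, 0.5573, 0.3084)

step 1: ξ=(vx,vy,ωz)=(0.0469, 0.1031, 0.9622), dt=1.5 → body Δ=(-0.0452, 0.1488, 1.4433) → world pose (-0.0452, 0.1488, 1.4433)
step 2: ξ=(vx,vy,ωz)=(0.4500, -0.1125, -0.2467), dt=0.8 → body Δ=(0.3488, -0.1248, -0.1974) → world pose (0.1230, 0.4789, 1.2459)
step 3: ξ=(vx,vy,ωz)=(-0.0469, 0.1031, -0.4688), dt=2.0 → body Δ=(0.0092, 0.2182, -0.9375) → world pose (-0.0809, 0.5573, 0.3084)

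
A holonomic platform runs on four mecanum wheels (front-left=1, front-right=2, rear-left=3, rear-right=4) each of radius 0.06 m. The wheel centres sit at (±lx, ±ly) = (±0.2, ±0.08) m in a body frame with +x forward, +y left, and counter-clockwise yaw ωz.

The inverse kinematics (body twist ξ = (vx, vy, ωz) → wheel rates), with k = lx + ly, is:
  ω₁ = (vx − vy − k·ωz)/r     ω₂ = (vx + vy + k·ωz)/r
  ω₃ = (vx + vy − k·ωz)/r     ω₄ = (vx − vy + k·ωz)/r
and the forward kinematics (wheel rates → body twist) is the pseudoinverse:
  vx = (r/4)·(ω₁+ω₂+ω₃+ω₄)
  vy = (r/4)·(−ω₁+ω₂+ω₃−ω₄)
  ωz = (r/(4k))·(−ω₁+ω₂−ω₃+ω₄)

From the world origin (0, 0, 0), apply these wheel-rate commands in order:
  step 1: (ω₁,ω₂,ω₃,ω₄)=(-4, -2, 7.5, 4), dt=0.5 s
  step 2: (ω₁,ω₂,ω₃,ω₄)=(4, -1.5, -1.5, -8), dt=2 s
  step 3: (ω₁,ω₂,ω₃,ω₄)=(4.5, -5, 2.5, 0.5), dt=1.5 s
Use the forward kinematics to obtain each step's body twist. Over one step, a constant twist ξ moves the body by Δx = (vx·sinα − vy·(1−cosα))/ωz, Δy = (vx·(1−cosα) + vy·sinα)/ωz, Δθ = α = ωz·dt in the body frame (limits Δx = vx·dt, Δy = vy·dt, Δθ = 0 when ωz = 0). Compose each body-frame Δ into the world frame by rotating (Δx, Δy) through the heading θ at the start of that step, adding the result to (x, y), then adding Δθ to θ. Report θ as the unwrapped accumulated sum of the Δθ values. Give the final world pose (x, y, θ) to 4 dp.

step 1: ξ=(vx,vy,ωz)=(0.0825, 0.0825, -0.0804), dt=0.5 → body Δ=(0.0421, 0.0404, -0.0402) → world pose (0.0421, 0.0404, -0.0402)
step 2: ξ=(vx,vy,ωz)=(-0.1050, 0.0150, -0.6429), dt=2.0 → body Δ=(-0.1400, 0.1398, -1.2857) → world pose (-0.0922, 0.1857, -1.3259)
step 3: ξ=(vx,vy,ωz)=(0.0375, -0.1125, -0.6161), dt=1.5 → body Δ=(-0.0240, -0.1699, -0.9241) → world pose (-0.2629, 0.1678, -2.2500)

(-0.2629, 0.1678, -2.2500)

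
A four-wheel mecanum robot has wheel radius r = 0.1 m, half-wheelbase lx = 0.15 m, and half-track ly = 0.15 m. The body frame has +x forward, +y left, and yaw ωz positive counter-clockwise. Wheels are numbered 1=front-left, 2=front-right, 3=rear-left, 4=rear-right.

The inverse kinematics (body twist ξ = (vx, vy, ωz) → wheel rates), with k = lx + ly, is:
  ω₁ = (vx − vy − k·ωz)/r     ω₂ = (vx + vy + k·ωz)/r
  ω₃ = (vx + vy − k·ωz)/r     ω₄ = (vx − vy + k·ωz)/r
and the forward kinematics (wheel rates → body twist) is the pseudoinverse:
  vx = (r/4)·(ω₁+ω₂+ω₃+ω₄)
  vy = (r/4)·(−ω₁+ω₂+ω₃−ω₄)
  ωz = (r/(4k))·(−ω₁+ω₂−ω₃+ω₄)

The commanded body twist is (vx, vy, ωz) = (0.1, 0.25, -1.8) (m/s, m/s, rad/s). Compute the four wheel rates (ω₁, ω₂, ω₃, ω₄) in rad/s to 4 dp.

(3.9000, -1.9000, 8.9000, -6.9000)

k = lx + ly = 0.15 + 0.15 = 0.3000;  k·ωz = 0.3000·-1.8 = -0.5400
ω₁ (FL) = (vx − vy − k·ωz)/r = 0.3900/0.1 = 3.9000
ω₂ (FR) = (vx + vy + k·ωz)/r = -0.1900/0.1 = -1.9000
ω₃ (RL) = (vx + vy − k·ωz)/r = 0.8900/0.1 = 8.9000
ω₄ (RR) = (vx − vy + k·ωz)/r = -0.6900/0.1 = -6.9000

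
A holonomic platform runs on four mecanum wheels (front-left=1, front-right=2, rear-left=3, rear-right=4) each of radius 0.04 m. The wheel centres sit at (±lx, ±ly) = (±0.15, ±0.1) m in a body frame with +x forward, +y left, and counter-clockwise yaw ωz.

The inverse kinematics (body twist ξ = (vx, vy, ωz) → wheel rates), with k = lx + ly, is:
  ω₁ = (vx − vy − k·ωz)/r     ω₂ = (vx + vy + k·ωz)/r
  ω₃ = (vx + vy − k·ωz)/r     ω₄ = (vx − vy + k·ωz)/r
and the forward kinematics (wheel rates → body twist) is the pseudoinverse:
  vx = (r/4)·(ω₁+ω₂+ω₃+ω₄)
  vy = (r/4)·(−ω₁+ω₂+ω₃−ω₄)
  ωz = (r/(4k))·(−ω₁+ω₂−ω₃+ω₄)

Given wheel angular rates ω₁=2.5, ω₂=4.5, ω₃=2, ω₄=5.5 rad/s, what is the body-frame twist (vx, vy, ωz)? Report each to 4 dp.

k = lx + ly = 0.15 + 0.1 = 0.2500
ω₁+ω₂+ω₃+ω₄ = 14.5000  →  vx = (0.04/4)·14.5000 = 0.1450
−ω₁+ω₂+ω₃−ω₄ = -1.5000  →  vy = (0.04/4)·-1.5000 = -0.0150
−ω₁+ω₂−ω₃+ω₄ = 5.5000  →  ωz = (0.04/1.0000)·5.5000 = 0.2200

(0.1450, -0.0150, 0.2200)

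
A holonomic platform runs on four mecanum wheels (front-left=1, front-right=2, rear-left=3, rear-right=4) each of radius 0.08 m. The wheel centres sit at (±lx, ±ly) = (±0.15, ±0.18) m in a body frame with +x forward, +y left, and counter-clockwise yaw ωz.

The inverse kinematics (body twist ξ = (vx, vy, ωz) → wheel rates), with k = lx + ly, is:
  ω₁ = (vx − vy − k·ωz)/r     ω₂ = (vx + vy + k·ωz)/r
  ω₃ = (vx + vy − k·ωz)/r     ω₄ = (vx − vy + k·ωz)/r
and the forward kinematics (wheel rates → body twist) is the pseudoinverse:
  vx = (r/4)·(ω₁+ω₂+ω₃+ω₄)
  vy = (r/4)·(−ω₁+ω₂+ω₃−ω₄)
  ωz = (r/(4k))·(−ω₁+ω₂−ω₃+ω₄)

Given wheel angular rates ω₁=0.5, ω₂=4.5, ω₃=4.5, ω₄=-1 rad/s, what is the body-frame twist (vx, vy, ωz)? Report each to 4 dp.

k = lx + ly = 0.15 + 0.18 = 0.3300
ω₁+ω₂+ω₃+ω₄ = 8.5000  →  vx = (0.08/4)·8.5000 = 0.1700
−ω₁+ω₂+ω₃−ω₄ = 9.5000  →  vy = (0.08/4)·9.5000 = 0.1900
−ω₁+ω₂−ω₃+ω₄ = -1.5000  →  ωz = (0.08/1.3200)·-1.5000 = -0.0909

(0.1700, 0.1900, -0.0909)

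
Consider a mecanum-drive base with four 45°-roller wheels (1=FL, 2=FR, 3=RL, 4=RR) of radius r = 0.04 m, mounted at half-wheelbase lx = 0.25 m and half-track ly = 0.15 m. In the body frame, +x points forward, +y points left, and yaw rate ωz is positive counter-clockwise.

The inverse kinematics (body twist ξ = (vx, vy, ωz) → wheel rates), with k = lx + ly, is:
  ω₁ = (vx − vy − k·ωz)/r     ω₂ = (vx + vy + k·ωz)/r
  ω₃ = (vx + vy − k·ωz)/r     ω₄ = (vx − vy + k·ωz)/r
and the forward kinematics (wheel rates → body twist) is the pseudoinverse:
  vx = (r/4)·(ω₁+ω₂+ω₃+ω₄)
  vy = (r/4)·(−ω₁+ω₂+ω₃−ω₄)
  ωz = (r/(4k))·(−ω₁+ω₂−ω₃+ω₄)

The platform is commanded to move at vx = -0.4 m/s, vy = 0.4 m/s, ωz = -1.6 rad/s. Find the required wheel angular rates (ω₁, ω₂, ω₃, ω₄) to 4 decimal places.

k = lx + ly = 0.25 + 0.15 = 0.4000;  k·ωz = 0.4000·-1.6 = -0.6400
ω₁ (FL) = (vx − vy − k·ωz)/r = -0.1600/0.04 = -4.0000
ω₂ (FR) = (vx + vy + k·ωz)/r = -0.6400/0.04 = -16.0000
ω₃ (RL) = (vx + vy − k·ωz)/r = 0.6400/0.04 = 16.0000
ω₄ (RR) = (vx − vy + k·ωz)/r = -1.4400/0.04 = -36.0000

(-4.0000, -16.0000, 16.0000, -36.0000)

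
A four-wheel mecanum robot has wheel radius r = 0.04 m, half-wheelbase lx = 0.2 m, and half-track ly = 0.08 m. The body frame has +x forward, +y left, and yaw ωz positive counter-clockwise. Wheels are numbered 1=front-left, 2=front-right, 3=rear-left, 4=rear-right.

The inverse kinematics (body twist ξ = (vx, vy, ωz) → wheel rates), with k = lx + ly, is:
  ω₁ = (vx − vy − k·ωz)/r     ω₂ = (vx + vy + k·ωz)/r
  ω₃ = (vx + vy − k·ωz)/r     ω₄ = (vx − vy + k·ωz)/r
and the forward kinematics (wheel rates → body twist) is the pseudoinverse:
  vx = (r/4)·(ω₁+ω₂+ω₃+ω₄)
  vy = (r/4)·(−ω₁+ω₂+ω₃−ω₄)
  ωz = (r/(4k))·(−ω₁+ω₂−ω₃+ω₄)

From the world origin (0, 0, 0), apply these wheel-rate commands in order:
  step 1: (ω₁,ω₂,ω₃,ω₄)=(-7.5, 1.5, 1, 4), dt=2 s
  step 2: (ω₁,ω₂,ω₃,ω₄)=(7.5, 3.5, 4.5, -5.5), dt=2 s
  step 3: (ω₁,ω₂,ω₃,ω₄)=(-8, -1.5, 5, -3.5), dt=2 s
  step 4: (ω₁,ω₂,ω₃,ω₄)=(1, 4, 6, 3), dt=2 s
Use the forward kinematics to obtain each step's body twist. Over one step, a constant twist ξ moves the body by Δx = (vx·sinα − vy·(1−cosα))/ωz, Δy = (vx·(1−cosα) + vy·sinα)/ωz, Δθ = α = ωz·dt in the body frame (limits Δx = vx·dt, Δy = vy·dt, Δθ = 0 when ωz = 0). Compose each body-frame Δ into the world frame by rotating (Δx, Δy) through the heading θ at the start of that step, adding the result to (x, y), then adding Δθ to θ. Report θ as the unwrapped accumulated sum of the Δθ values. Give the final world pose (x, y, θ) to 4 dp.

(0.2835, 0.6357, -0.2857)

step 1: ξ=(vx,vy,ωz)=(-0.0100, 0.0600, 0.4286), dt=2.0 → body Δ=(-0.0660, 0.0978, 0.8571) → world pose (-0.0660, 0.0978, 0.8571)
step 2: ξ=(vx,vy,ωz)=(0.1000, 0.0600, -0.5000), dt=2.0 → body Δ=(0.2235, 0.0090, -1.0000) → world pose (0.0734, 0.2726, -0.1429)
step 3: ξ=(vx,vy,ωz)=(-0.0800, 0.1500, -0.0714), dt=2.0 → body Δ=(-0.1381, 0.3104, -0.1429) → world pose (-0.0190, 0.5995, -0.2857)
step 4: ξ=(vx,vy,ωz)=(0.1400, 0.0600, 0.0000), dt=2.0 → body Δ=(0.2800, 0.1200, 0.0000) → world pose (0.2835, 0.6357, -0.2857)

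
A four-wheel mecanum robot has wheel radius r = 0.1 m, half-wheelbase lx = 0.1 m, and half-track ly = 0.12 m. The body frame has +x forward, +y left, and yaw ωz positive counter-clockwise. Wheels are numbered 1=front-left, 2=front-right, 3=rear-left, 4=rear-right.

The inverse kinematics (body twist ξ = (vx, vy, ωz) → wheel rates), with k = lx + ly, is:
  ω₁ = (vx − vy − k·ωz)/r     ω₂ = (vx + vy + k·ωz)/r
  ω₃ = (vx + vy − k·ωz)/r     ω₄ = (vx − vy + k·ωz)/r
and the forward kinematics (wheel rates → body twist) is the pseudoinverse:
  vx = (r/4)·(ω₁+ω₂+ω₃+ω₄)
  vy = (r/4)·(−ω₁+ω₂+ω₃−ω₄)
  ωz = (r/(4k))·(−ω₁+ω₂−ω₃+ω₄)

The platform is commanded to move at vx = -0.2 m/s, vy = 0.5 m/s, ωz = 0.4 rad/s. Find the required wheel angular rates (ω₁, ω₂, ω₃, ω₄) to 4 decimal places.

k = lx + ly = 0.1 + 0.12 = 0.2200;  k·ωz = 0.2200·0.4 = 0.0880
ω₁ (FL) = (vx − vy − k·ωz)/r = -0.7880/0.1 = -7.8800
ω₂ (FR) = (vx + vy + k·ωz)/r = 0.3880/0.1 = 3.8800
ω₃ (RL) = (vx + vy − k·ωz)/r = 0.2120/0.1 = 2.1200
ω₄ (RR) = (vx − vy + k·ωz)/r = -0.6120/0.1 = -6.1200

(-7.8800, 3.8800, 2.1200, -6.1200)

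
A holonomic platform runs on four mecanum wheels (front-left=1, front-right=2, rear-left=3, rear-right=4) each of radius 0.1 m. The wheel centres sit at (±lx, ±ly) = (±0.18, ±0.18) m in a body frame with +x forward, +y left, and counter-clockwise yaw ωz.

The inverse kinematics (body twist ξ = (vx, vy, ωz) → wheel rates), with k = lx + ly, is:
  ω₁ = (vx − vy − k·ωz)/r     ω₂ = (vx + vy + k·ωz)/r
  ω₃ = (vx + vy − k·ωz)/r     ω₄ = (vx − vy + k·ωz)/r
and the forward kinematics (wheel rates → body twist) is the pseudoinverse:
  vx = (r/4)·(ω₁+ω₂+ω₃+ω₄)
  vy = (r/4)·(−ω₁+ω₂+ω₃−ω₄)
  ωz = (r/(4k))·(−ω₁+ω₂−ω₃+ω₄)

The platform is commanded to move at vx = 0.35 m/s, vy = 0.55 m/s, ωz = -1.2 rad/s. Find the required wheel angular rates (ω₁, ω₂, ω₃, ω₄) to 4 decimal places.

k = lx + ly = 0.18 + 0.18 = 0.3600;  k·ωz = 0.3600·-1.2 = -0.4320
ω₁ (FL) = (vx − vy − k·ωz)/r = 0.2320/0.1 = 2.3200
ω₂ (FR) = (vx + vy + k·ωz)/r = 0.4680/0.1 = 4.6800
ω₃ (RL) = (vx + vy − k·ωz)/r = 1.3320/0.1 = 13.3200
ω₄ (RR) = (vx − vy + k·ωz)/r = -0.6320/0.1 = -6.3200

(2.3200, 4.6800, 13.3200, -6.3200)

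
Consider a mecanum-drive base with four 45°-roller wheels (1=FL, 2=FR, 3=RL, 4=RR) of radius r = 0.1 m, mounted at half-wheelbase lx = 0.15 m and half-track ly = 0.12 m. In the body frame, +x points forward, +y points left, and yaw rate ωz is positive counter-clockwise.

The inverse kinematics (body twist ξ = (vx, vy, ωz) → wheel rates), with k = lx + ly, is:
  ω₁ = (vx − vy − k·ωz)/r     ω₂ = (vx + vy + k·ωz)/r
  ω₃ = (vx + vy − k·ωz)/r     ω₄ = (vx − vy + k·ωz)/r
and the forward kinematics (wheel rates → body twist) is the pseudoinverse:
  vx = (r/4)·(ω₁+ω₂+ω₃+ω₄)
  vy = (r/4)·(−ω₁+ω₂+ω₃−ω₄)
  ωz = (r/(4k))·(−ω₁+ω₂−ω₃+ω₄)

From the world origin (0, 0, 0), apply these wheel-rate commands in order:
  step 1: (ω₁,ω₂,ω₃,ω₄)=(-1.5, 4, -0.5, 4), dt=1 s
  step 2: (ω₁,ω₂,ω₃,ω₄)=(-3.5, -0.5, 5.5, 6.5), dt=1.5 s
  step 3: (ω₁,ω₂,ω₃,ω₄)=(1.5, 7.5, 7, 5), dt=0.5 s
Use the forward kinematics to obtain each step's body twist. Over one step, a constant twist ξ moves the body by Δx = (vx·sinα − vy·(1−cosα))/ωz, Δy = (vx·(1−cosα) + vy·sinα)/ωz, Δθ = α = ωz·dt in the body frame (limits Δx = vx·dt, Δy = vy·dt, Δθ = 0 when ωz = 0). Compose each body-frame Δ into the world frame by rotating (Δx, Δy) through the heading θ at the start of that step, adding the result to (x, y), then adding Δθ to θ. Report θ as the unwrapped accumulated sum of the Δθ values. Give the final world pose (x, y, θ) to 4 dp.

(0.0552, 0.6510, 1.6667)

step 1: ξ=(vx,vy,ωz)=(0.1500, 0.0250, 0.9259), dt=1.0 → body Δ=(0.1187, 0.0862, 0.9259) → world pose (0.1187, 0.0862, 0.9259)
step 2: ξ=(vx,vy,ωz)=(0.2000, 0.0500, 0.3704), dt=1.5 → body Δ=(0.2645, 0.1524, 0.5556) → world pose (0.1559, 0.3892, 1.4815)
step 3: ξ=(vx,vy,ωz)=(0.5250, 0.2000, 0.3704), dt=0.5 → body Δ=(0.2518, 0.1237, 0.1852) → world pose (0.0552, 0.6510, 1.6667)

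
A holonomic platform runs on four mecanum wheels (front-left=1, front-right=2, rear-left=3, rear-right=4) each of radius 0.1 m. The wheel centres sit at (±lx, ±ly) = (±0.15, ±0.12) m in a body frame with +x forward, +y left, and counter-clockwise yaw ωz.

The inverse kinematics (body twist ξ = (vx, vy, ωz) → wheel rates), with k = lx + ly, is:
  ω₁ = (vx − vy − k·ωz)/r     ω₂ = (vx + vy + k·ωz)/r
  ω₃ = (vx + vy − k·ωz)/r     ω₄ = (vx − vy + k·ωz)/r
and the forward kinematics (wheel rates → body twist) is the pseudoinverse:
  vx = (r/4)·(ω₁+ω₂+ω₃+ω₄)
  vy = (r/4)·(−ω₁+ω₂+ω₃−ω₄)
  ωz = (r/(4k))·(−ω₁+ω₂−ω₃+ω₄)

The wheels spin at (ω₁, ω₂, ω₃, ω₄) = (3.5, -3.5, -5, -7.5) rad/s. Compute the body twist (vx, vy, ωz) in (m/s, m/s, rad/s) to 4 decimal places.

(-0.3125, -0.1125, -0.8796)

k = lx + ly = 0.15 + 0.12 = 0.2700
ω₁+ω₂+ω₃+ω₄ = -12.5000  →  vx = (0.1/4)·-12.5000 = -0.3125
−ω₁+ω₂+ω₃−ω₄ = -4.5000  →  vy = (0.1/4)·-4.5000 = -0.1125
−ω₁+ω₂−ω₃+ω₄ = -9.5000  →  ωz = (0.1/1.0800)·-9.5000 = -0.8796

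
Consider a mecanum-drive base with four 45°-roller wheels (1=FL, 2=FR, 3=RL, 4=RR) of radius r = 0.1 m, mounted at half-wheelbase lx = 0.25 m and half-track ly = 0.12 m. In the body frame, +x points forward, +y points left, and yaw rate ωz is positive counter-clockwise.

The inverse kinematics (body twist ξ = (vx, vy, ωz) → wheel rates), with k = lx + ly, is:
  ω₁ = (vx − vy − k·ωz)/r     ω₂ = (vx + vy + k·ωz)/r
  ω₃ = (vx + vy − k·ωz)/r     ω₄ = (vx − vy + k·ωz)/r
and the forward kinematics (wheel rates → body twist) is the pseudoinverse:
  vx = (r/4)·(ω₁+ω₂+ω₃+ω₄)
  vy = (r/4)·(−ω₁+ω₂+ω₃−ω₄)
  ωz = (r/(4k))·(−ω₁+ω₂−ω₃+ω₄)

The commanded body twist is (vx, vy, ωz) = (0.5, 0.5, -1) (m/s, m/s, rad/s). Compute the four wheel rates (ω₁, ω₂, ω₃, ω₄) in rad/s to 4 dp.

(3.7000, 6.3000, 13.7000, -3.7000)

k = lx + ly = 0.25 + 0.12 = 0.3700;  k·ωz = 0.3700·-1 = -0.3700
ω₁ (FL) = (vx − vy − k·ωz)/r = 0.3700/0.1 = 3.7000
ω₂ (FR) = (vx + vy + k·ωz)/r = 0.6300/0.1 = 6.3000
ω₃ (RL) = (vx + vy − k·ωz)/r = 1.3700/0.1 = 13.7000
ω₄ (RR) = (vx − vy + k·ωz)/r = -0.3700/0.1 = -3.7000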